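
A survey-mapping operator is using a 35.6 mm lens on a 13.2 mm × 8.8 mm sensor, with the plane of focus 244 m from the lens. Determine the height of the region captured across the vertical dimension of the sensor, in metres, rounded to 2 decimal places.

60.31 m

dₒ: 244 m = 244000 mm.
Similar triangles through the lens centre give W/dₒ = h/dᵢ; with 1/f = 1/dₒ + 1/dᵢ this gives W = h·(dₒ − f)/f.
W = 8.8 mm × (244000 − 35.6) / 35.6 = 8.8 × 6852.9326 ≈ 60305.807 mm = 60.3058 m.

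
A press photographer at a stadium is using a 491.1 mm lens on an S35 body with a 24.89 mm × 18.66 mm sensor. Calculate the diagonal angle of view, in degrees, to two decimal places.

Sensor diagonal = √(24.89² + 18.66²) = √967.7077 ≈ 31.1080 mm.
Angle of view α = 2·arctan(d/2f) with d = 31.1080 mm and f = 491.1 mm.
d/2f = 0.03167; arctan(0.03167) ≈ 1.8141°, so α ≈ 3.6281°.

3.63°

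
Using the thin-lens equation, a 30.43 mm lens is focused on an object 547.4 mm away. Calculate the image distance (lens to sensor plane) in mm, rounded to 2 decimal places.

32.22 mm

1/dᵢ = 1/f − 1/dₒ = 1/30.43 − 1/547.4 = 0.0310355 mm⁻¹.
dᵢ = 1/0.0310355 ≈ 32.2212 mm.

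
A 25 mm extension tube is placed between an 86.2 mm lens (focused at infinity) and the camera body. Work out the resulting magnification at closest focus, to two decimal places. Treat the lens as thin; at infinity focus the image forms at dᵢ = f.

The tube moves the image plane from f to f + e, so dᵢ = 86.2 + 25 = 111.2 mm. Focus is achieved when 1/f = 1/dₒ + 1/dᵢ, giving dₒ = 1/(1/f − 1/(f+e)).
Magnification m = dᵢ/dₒ = (f+e)·(1/f − 1/(f+e)) = e/f = 25/86.2 ≈ 0.2900.

0.29×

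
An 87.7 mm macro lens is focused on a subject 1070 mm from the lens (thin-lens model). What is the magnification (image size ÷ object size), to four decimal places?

0.0893×

Thin lens: 1/f = 1/dₒ + 1/dᵢ → 1/dᵢ = 1/87.7 − 1/1070 = 0.0104679 mm⁻¹, so dᵢ ≈ 95.5299 mm.
Magnification m = dᵢ/dₒ = 95.5299/1070 ≈ 0.08928.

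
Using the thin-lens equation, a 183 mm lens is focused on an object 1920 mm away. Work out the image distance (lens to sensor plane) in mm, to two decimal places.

202.28 mm

1/dᵢ = 1/f − 1/dₒ = 1/183 − 1/1920 = 0.0049436 mm⁻¹.
dᵢ = 1/0.0049436 ≈ 202.2798 mm.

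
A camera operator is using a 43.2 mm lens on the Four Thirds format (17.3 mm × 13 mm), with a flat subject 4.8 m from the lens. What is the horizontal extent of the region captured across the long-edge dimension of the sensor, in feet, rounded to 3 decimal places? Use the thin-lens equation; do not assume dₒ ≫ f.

6.250 ft

dₒ: 4.8 m = 4800 mm.
Similar triangles through the lens centre give W/dₒ = w/dᵢ; with 1/f = 1/dₒ + 1/dᵢ this gives W = w·(dₒ − f)/f.
W = 17.3 mm × (4800 − 43.2) / 43.2 = 17.3 × 110.1111 ≈ 1904.922 mm = 1904.922/304.8 ft = 6.24975 ft.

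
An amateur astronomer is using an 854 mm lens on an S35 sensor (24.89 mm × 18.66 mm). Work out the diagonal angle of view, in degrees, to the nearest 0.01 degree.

2.09°

Sensor diagonal = √(24.89² + 18.66²) = √967.7077 ≈ 31.1080 mm.
Angle of view α = 2·arctan(d/2f) with d = 31.1080 mm and f = 854 mm.
d/2f = 0.01821; arctan(0.01821) ≈ 1.0434°, so α ≈ 2.0868°.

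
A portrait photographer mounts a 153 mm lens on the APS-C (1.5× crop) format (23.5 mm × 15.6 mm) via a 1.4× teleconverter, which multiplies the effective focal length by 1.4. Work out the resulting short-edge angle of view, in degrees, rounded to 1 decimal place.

Effective focal length f = 153 × 1.4 = 214.2 mm.
α = 2·arctan(15.6 / (2 × 214.2)) = 2·arctan(0.03641) ≈ 4.1710°.

4.2°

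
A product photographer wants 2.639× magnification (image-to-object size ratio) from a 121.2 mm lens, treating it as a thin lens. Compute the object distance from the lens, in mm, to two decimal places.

167.13 mm

With m = dᵢ/dₒ and 1/f = 1/dₒ + 1/dᵢ, substituting dᵢ = m·dₒ gives 1/f = (1 + 1/m)/dₒ, hence dₒ = f·(1 + 1/m).
dₒ = 121.2 × (1 + 1/2.639) = 121.2 × 1.37893 ≈ 167.126 mm.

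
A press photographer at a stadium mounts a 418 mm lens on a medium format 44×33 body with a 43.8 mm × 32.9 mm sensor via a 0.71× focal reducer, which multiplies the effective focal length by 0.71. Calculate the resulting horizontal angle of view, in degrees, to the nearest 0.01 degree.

8.44°

Effective focal length f = 418 × 0.71 = 296.78 mm.
α = 2·arctan(43.8 / (2 × 296.78)) = 2·arctan(0.07379) ≈ 8.4406°.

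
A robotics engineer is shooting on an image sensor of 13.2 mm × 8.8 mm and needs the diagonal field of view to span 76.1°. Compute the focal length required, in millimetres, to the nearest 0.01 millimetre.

10.13 mm

Sensor diagonal = √(13.2² + 8.8²) = √251.6800 ≈ 15.8644 mm.
From α = 2·arctan(d/2f) we get f = d / (2·tan(α/2)).
With d = 15.8644 mm and α/2 = 38.05°, tan(α/2) ≈ 0.78269, so f ≈ 15.8644 / 1.56538 ≈ 10.1345 mm.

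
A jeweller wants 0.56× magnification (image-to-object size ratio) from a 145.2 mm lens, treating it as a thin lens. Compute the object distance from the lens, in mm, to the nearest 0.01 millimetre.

404.49 mm

With m = dᵢ/dₒ and 1/f = 1/dₒ + 1/dᵢ, substituting dᵢ = m·dₒ gives 1/f = (1 + 1/m)/dₒ, hence dₒ = f·(1 + 1/m).
dₒ = 145.2 × (1 + 1/0.56) = 145.2 × 2.78571 ≈ 404.486 mm.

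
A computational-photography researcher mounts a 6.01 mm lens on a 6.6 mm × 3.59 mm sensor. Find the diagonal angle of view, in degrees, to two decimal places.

Sensor diagonal = √(6.6² + 3.59²) = √56.4481 ≈ 7.5132 mm.
Angle of view α = 2·arctan(d/2f) with d = 7.5132 mm and f = 6.01 mm.
d/2f = 0.62506; arctan(0.62506) ≈ 32.0078°, so α ≈ 64.0155°.

64.02°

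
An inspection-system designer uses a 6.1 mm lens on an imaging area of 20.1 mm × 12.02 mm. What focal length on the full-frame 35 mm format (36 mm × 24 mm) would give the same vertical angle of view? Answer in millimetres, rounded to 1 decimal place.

Equal angle of view means equal height/f ratio, so f₂ = f₁ · (height₂/height₁) = 6.1 × 24/12.02.
f₂ = 6.1 × 1.99667 ≈ 12.180 mm.

12.2 mm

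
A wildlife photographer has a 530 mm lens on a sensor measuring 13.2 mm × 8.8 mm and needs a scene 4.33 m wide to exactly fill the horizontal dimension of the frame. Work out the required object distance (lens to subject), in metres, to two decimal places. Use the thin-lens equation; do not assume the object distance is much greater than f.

W: 4.33 m = 4330 mm.
Magnification m = w/W = dᵢ/dₒ; combined with 1/f = 1/dₒ + 1/dᵢ this gives dₒ = f·(1 + W/w).
dₒ = 530 mm × (1 + 4330/13.2) = 530 × 329.0303 ≈ 174386.061 mm = 174.386 m.

174.39 m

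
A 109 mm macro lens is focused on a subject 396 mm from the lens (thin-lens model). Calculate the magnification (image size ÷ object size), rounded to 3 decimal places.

Thin lens: 1/f = 1/dₒ + 1/dᵢ → 1/dᵢ = 1/109 − 1/396 = 0.0066491 mm⁻¹, so dᵢ ≈ 150.3972 mm.
Magnification m = dᵢ/dₒ = 150.3972/396 ≈ 0.37979.

0.380×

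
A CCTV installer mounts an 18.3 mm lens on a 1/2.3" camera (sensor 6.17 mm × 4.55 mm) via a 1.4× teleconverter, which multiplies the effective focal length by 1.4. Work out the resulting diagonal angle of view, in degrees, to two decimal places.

Effective focal length f = 18.3 × 1.4 = 25.62 mm.
Sensor diagonal = √(6.17² + 4.55²) = √58.7714 ≈ 7.6663 mm.
α = 2·arctan(7.666 / (2 × 25.62)) = 2·arctan(0.14961) ≈ 17.0183°.

17.02°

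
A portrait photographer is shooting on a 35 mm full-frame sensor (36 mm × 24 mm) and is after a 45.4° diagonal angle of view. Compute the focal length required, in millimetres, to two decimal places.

Sensor diagonal = √(36² + 24²) = √1872.0000 ≈ 43.2666 mm.
From α = 2·arctan(d/2f) we get f = d / (2·tan(α/2)).
With d = 43.2666 mm and α/2 = 22.7°, tan(α/2) ≈ 0.41831, so f ≈ 43.2666 / 0.83662 ≈ 51.7161 mm.

51.72 mm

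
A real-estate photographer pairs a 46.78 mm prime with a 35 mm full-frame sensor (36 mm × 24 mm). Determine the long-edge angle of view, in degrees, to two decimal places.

Angle of view α = 2·arctan(w/2f) with w = 36 mm and f = 46.78 mm.
w/2f = 0.38478; arctan(0.38478) ≈ 21.0457°, so α ≈ 42.0914°.

42.09°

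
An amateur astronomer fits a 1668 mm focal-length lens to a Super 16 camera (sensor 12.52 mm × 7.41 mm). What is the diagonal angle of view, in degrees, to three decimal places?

Sensor diagonal = √(12.52² + 7.41²) = √211.6585 ≈ 14.5485 mm.
Angle of view α = 2·arctan(d/2f) with d = 14.5485 mm and f = 1668 mm.
d/2f = 0.00436; arctan(0.00436) ≈ 0.2499°, so α ≈ 0.4997°.

0.500°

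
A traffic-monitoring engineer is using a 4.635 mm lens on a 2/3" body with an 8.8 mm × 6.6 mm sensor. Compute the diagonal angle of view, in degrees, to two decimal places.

Sensor diagonal = √(8.8² + 6.6²) = √121.0000 ≈ 11.0000 mm.
Angle of view α = 2·arctan(d/2f) with d = 11.0000 mm and f = 4.635 mm.
d/2f = 1.18662; arctan(1.18662) ≈ 49.8782°, so α ≈ 99.7565°.

99.76°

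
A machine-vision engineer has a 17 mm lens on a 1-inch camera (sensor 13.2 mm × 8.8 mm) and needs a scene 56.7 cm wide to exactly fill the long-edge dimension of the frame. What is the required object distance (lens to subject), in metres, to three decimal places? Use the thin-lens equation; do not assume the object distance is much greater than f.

0.747 m

W: 56.7 cm = 567 mm.
Magnification m = w/W = dᵢ/dₒ; combined with 1/f = 1/dₒ + 1/dᵢ this gives dₒ = f·(1 + W/w).
dₒ = 17 mm × (1 + 567/13.2) = 17 × 43.9545 ≈ 747.227 mm = 0.747227 m.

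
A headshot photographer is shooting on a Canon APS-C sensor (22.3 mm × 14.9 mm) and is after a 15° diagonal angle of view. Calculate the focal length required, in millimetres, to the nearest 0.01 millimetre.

Sensor diagonal = √(22.3² + 14.9²) = √719.3000 ≈ 26.8198 mm.
From α = 2·arctan(d/2f) we get f = d / (2·tan(α/2)).
With d = 26.8198 mm and α/2 = 7.5°, tan(α/2) ≈ 0.13165, so f ≈ 26.8198 / 0.26330 ≈ 101.8582 mm.

101.86 mm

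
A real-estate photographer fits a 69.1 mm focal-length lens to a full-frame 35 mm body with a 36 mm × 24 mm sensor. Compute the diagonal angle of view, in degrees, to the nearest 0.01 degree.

Sensor diagonal = √(36² + 24²) = √1872.0000 ≈ 43.2666 mm.
Angle of view α = 2·arctan(d/2f) with d = 43.2666 mm and f = 69.1 mm.
d/2f = 0.31307; arctan(0.31307) ≈ 17.3839°, so α ≈ 34.7678°.

34.77°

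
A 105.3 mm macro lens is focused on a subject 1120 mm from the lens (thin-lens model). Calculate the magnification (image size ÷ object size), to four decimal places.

Thin lens: 1/f = 1/dₒ + 1/dᵢ → 1/dᵢ = 1/105.3 − 1/1120 = 0.0086038 mm⁻¹, so dᵢ ≈ 116.2275 mm.
Magnification m = dᵢ/dₒ = 116.2275/1120 ≈ 0.10377.

0.1038×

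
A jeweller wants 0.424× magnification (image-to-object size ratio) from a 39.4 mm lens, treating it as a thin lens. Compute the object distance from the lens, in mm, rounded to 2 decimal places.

132.32 mm

With m = dᵢ/dₒ and 1/f = 1/dₒ + 1/dᵢ, substituting dᵢ = m·dₒ gives 1/f = (1 + 1/m)/dₒ, hence dₒ = f·(1 + 1/m).
dₒ = 39.4 × (1 + 1/0.424) = 39.4 × 3.35849 ≈ 132.325 mm.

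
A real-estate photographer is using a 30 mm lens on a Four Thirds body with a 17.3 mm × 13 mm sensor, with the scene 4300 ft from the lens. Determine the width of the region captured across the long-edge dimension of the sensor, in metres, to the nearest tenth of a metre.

755.8 m

dₒ: 4300 ft × 304.8 mm/ft = 1310639.96 mm.
Similar triangles through the lens centre give W/dₒ = w/dᵢ; with 1/f = 1/dₒ + 1/dᵢ this gives W = w·(dₒ − f)/f.
W = 17.3 mm × (1.31064e+06 − 30) / 30 = 17.3 × 43686.9986 ≈ 755785.076 mm = 755.785 m.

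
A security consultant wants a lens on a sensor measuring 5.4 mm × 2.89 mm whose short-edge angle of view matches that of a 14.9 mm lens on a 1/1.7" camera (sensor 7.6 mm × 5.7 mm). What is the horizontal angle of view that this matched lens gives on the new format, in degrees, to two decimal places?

Equal short-edge AOV ⇒ f₂ = f₁ · 2.89/5.7 = 14.9 × 0.50702 ≈ 7.5546 mm.
Horizontal AOV on the new format = 2·arctan(5.4 / (2 × 7.5546)) = 2·arctan(0.35740) ≈ 39.3338°.

39.33°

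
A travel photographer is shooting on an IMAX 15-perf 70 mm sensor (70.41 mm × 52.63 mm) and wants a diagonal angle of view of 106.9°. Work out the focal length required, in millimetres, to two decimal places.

Sensor diagonal = √(70.41² + 52.63²) = √7727.4850 ≈ 87.9061 mm.
From α = 2·arctan(d/2f) we get f = d / (2·tan(α/2)).
With d = 87.9061 mm and α/2 = 53.45°, tan(α/2) ≈ 1.34896, so f ≈ 87.9061 / 2.69792 ≈ 32.5829 mm.

32.58 mm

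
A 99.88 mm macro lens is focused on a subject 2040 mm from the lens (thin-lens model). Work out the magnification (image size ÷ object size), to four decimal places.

Thin lens: 1/f = 1/dₒ + 1/dᵢ → 1/dᵢ = 1/99.88 − 1/2040 = 0.0095218 mm⁻¹, so dᵢ ≈ 105.0220 mm.
Magnification m = dᵢ/dₒ = 105.0220/2040 ≈ 0.05148.

0.0515×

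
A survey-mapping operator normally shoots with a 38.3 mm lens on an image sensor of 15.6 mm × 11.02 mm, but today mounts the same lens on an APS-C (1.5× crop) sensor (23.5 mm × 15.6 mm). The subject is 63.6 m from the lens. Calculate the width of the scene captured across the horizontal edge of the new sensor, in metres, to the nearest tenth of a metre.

39.0 m

The focal length stays 38.3 mm; the relevant sensor dimension is now w = 23.5 mm. Object distance dₒ = 63.6 m = 63600 mm.
Thin-lens field width W = w·(dₒ − f)/f = 23.5 × (63600 − 38.3)/38.3 ≈ 38999.999 mm = 39 m.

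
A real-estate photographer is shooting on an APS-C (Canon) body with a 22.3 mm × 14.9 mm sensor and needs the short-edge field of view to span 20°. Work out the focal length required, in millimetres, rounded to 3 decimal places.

42.251 mm

From α = 2·arctan(h/2f) we get f = h / (2·tan(α/2)).
With h = 14.9 mm and α/2 = 10°, tan(α/2) ≈ 0.17633, so f ≈ 14.9 / 0.35265 ≈ 42.2510 mm.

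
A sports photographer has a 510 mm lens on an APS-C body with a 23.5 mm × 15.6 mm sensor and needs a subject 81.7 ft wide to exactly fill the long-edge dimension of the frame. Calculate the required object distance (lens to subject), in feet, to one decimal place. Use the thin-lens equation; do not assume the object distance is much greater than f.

W: 81.7 ft × 304.8 mm/ft = 24902.16 mm.
Magnification m = w/W = dᵢ/dₒ; combined with 1/f = 1/dₒ + 1/dᵢ this gives dₒ = f·(1 + W/w).
dₒ = 510 mm × (1 + 24902.2/23.5) = 510 × 1060.6663 ≈ 540939.838 mm = 540939.838/304.8 ft = 1774.74 ft.

1774.7 ft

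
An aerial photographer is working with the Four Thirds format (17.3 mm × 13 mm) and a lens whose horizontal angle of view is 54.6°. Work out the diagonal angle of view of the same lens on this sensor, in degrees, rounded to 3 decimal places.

65.694°

From the horizontal AOV: f = 17.3 / (2·tan(27.3°)) = 17.3 / 1.03228 ≈ 16.7591 mm.
Sensor diagonal = √(17.3² + 13²) = √468.2900 ≈ 21.6400 mm.
Diagonal AOV = 2·arctan(21.6400 / (2 × 16.7591)) = 2·arctan(0.64562) ≈ 65.6943°.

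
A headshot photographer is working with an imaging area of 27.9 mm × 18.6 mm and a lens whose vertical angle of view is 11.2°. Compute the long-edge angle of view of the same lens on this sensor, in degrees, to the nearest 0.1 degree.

From the vertical AOV: f = 18.6 / (2·tan(5.6°)) = 18.6 / 0.19610 ≈ 94.8487 mm.
Long-edge AOV = 2·arctan(27.9 / (2 × 94.8487)) = 2·arctan(0.14708) ≈ 16.7337°.

16.7°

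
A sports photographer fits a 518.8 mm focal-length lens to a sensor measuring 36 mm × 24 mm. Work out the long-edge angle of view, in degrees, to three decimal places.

3.974°

Angle of view α = 2·arctan(w/2f) with w = 36 mm and f = 518.8 mm.
w/2f = 0.03470; arctan(0.03470) ≈ 1.9871°, so α ≈ 3.9742°.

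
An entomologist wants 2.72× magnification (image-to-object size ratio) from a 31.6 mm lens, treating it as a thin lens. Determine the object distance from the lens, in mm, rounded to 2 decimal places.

With m = dᵢ/dₒ and 1/f = 1/dₒ + 1/dᵢ, substituting dᵢ = m·dₒ gives 1/f = (1 + 1/m)/dₒ, hence dₒ = f·(1 + 1/m).
dₒ = 31.6 × (1 + 1/2.72) = 31.6 × 1.36765 ≈ 43.218 mm.

43.22 mm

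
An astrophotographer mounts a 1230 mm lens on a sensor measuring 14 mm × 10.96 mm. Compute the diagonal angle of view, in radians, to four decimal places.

Sensor diagonal = √(14² + 10.96²) = √316.1216 ≈ 17.7798 mm.
Angle of view α = 2·arctan(d/2f) with d = 17.7798 mm and f = 1230 mm.
d/2f = 0.00723; arctan(0.00723) ≈ 0.0072 rad, so α ≈ 0.0145 rad.

0.0145 rad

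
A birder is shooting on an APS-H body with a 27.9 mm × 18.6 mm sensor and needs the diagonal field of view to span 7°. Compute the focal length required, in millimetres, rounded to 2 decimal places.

Sensor diagonal = √(27.9² + 18.6²) = √1124.3700 ≈ 33.5316 mm.
From α = 2·arctan(d/2f) we get f = d / (2·tan(α/2)).
With d = 33.5316 mm and α/2 = 3.5°, tan(α/2) ≈ 0.06116, so f ≈ 33.5316 / 0.12233 ≈ 274.1186 mm.

274.12 mm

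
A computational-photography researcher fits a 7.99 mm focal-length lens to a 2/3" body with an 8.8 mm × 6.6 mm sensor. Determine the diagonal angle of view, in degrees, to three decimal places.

Sensor diagonal = √(8.8² + 6.6²) = √121.0000 ≈ 11.0000 mm.
Angle of view α = 2·arctan(d/2f) with d = 11.0000 mm and f = 7.99 mm.
d/2f = 0.68836; arctan(0.68836) ≈ 34.5420°, so α ≈ 69.0840°.

69.084°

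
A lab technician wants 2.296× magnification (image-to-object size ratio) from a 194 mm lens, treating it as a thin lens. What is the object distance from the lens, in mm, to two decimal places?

With m = dᵢ/dₒ and 1/f = 1/dₒ + 1/dᵢ, substituting dᵢ = m·dₒ gives 1/f = (1 + 1/m)/dₒ, hence dₒ = f·(1 + 1/m).
dₒ = 194 × (1 + 1/2.296) = 194 × 1.43554 ≈ 278.495 mm.

278.49 mm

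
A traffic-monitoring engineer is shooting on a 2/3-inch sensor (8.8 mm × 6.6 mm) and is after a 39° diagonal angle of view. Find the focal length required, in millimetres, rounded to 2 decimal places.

Sensor diagonal = √(8.8² + 6.6²) = √121.0000 ≈ 11.0000 mm.
From α = 2·arctan(d/2f) we get f = d / (2·tan(α/2)).
With d = 11.0000 mm and α/2 = 19.5°, tan(α/2) ≈ 0.35412, so f ≈ 11.0000 / 0.70824 ≈ 15.5315 mm.

15.53 mm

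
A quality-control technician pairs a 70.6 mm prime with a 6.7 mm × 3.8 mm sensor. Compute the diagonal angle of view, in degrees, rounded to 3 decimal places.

Sensor diagonal = √(6.7² + 3.8²) = √59.3300 ≈ 7.7026 mm.
Angle of view α = 2·arctan(d/2f) with d = 7.7026 mm and f = 70.6 mm.
d/2f = 0.05455; arctan(0.05455) ≈ 3.1224°, so α ≈ 6.2449°.

6.245°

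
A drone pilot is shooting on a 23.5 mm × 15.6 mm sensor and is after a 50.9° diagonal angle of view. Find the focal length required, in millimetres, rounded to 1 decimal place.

29.6 mm

Sensor diagonal = √(23.5² + 15.6²) = √795.6100 ≈ 28.2066 mm.
From α = 2·arctan(d/2f) we get f = d / (2·tan(α/2)).
With d = 28.2066 mm and α/2 = 25.45°, tan(α/2) ≈ 0.47590, so f ≈ 28.2066 / 0.95181 ≈ 29.6347 mm.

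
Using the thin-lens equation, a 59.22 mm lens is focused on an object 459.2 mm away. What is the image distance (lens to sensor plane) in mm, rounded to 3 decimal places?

67.988 mm

1/dᵢ = 1/f − 1/dₒ = 1/59.22 − 1/459.2 = 0.0147085 mm⁻¹.
dᵢ = 1/0.0147085 ≈ 67.9880 mm.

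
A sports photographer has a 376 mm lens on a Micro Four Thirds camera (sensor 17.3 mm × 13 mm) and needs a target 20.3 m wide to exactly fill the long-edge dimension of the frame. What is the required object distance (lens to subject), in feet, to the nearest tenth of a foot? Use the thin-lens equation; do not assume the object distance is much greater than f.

1448.7 ft

W: 20.3 m = 20300 mm.
Magnification m = w/W = dᵢ/dₒ; combined with 1/f = 1/dₒ + 1/dᵢ this gives dₒ = f·(1 + W/w).
dₒ = 376 mm × (1 + 20300/17.3) = 376 × 1174.4104 ≈ 441578.312 mm = 441578.312/304.8 ft = 1448.75 ft.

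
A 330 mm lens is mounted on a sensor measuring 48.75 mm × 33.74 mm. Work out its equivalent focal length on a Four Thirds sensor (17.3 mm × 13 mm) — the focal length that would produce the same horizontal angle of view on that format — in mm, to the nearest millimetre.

Equal angle of view means equal width/f ratio, so f₂ = f₁ · (width₂/width₁) = 330 × 17.3/48.75.
f₂ = 330 × 0.35487 ≈ 117.108 mm.

117 mm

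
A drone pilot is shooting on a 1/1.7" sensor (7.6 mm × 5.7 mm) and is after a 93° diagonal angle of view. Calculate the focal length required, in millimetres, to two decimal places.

4.51 mm

Sensor diagonal = √(7.6² + 5.7²) = √90.2500 ≈ 9.5000 mm.
From α = 2·arctan(d/2f) we get f = d / (2·tan(α/2)).
With d = 9.5000 mm and α/2 = 46.5°, tan(α/2) ≈ 1.05378, so f ≈ 9.5000 / 2.10756 ≈ 4.5076 mm.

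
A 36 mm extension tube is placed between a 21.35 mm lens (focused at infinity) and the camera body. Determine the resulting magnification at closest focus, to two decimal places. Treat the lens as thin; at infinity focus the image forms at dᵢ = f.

1.69×

The tube moves the image plane from f to f + e, so dᵢ = 21.35 + 36 = 57.35 mm. Focus is achieved when 1/f = 1/dₒ + 1/dᵢ, giving dₒ = 1/(1/f − 1/(f+e)).
Magnification m = dᵢ/dₒ = (f+e)·(1/f − 1/(f+e)) = e/f = 36/21.35 ≈ 1.6862.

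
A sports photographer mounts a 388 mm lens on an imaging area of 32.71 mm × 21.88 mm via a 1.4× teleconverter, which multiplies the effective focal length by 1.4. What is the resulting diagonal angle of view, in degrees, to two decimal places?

4.15°

Effective focal length f = 388 × 1.4 = 543.2 mm.
Sensor diagonal = √(32.71² + 21.88²) = √1548.6785 ≈ 39.3533 mm.
α = 2·arctan(39.353 / (2 × 543.2)) = 2·arctan(0.03622) ≈ 4.1491°.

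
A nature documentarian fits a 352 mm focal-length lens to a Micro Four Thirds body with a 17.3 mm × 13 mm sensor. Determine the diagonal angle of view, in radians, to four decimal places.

0.0615 rad

Sensor diagonal = √(17.3² + 13²) = √468.2900 ≈ 21.6400 mm.
Angle of view α = 2·arctan(d/2f) with d = 21.6400 mm and f = 352 mm.
d/2f = 0.03074; arctan(0.03074) ≈ 0.0307 rad, so α ≈ 0.0615 rad.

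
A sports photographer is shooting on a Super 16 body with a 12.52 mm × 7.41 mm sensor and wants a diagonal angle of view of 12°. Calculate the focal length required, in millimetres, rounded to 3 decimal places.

69.210 mm

Sensor diagonal = √(12.52² + 7.41²) = √211.6585 ≈ 14.5485 mm.
From α = 2·arctan(d/2f) we get f = d / (2·tan(α/2)).
With d = 14.5485 mm and α/2 = 6°, tan(α/2) ≈ 0.10510, so f ≈ 14.5485 / 0.21021 ≈ 69.2098 mm.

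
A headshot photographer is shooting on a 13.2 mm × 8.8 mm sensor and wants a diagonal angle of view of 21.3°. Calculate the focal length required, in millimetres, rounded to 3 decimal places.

Sensor diagonal = √(13.2² + 8.8²) = √251.6800 ≈ 15.8644 mm.
From α = 2·arctan(d/2f) we get f = d / (2·tan(α/2)).
With d = 15.8644 mm and α/2 = 10.65°, tan(α/2) ≈ 0.18805, so f ≈ 15.8644 / 0.37610 ≈ 42.1818 mm.

42.182 mm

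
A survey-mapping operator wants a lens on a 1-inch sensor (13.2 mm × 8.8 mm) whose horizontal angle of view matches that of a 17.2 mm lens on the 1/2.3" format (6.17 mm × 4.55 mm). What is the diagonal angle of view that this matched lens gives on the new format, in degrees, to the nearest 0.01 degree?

Equal horizontal AOV ⇒ f₂ = f₁ · 13.2/6.17 = 17.2 × 2.13938 ≈ 36.7974 mm.
Sensor diagonal = √(13.2² + 8.8²) = √251.6800 ≈ 15.8644 mm.
Diagonal AOV on the new format = 2·arctan(15.8644 / (2 × 36.7974)) = 2·arctan(0.21556) ≈ 24.3296°.

24.33°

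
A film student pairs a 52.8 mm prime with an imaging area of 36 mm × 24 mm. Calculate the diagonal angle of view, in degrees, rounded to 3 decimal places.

Sensor diagonal = √(36² + 24²) = √1872.0000 ≈ 43.2666 mm.
Angle of view α = 2·arctan(d/2f) with d = 43.2666 mm and f = 52.8 mm.
d/2f = 0.40972; arctan(0.40972) ≈ 22.2800°, so α ≈ 44.5600°.

44.560°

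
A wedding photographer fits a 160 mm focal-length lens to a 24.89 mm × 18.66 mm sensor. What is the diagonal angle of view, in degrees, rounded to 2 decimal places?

11.10°

Sensor diagonal = √(24.89² + 18.66²) = √967.7077 ≈ 31.1080 mm.
Angle of view α = 2·arctan(d/2f) with d = 31.1080 mm and f = 160 mm.
d/2f = 0.09721; arctan(0.09721) ≈ 5.5524°, so α ≈ 11.1048°.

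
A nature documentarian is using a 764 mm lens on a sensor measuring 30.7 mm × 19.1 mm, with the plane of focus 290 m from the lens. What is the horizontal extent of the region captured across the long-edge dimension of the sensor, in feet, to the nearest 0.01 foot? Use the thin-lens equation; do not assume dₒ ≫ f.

dₒ: 290 m = 290000 mm.
Similar triangles through the lens centre give W/dₒ = w/dᵢ; with 1/f = 1/dₒ + 1/dᵢ this gives W = w·(dₒ − f)/f.
W = 30.7 mm × (290000 − 764) / 764 = 30.7 × 378.5812 ≈ 11622.441 mm = 11622.441/304.8 ft = 38.1314 ft.

38.13 ft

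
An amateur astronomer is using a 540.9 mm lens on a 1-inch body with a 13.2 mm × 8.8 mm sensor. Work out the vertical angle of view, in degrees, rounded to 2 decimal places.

0.93°

Angle of view α = 2·arctan(h/2f) with h = 8.8 mm and f = 540.9 mm.
h/2f = 0.00813; arctan(0.00813) ≈ 0.4661°, so α ≈ 0.9321°.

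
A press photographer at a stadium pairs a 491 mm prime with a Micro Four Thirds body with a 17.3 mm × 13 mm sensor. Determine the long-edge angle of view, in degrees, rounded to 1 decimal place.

2.0°

Angle of view α = 2·arctan(w/2f) with w = 17.3 mm and f = 491 mm.
w/2f = 0.01762; arctan(0.01762) ≈ 1.0093°, so α ≈ 2.0186°.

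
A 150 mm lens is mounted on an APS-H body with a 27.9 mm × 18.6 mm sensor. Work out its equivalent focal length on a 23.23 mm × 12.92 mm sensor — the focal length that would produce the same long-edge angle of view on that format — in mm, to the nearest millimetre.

125 mm

Equal angle of view means equal width/f ratio, so f₂ = f₁ · (width₂/width₁) = 150 × 23.23/27.9.
f₂ = 150 × 0.83262 ≈ 124.892 mm.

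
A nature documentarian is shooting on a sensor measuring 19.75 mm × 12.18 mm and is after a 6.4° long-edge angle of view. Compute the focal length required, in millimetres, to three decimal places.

176.627 mm

From α = 2·arctan(w/2f) we get f = w / (2·tan(α/2)).
With w = 19.75 mm and α/2 = 3.2°, tan(α/2) ≈ 0.05591, so f ≈ 19.75 / 0.11182 ≈ 176.6273 mm.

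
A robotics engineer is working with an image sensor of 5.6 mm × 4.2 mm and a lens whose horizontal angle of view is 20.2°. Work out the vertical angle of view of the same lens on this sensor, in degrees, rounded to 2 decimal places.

From the horizontal AOV: f = 5.6 / (2·tan(10.1°)) = 5.6 / 0.35625 ≈ 15.7191 mm.
Vertical AOV = 2·arctan(4.2 / (2 × 15.7191)) = 2·arctan(0.13360) ≈ 15.2188°.

15.22°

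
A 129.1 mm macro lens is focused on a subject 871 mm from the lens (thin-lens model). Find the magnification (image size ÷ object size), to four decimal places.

Thin lens: 1/f = 1/dₒ + 1/dᵢ → 1/dᵢ = 1/129.1 − 1/871 = 0.0065978 mm⁻¹, so dᵢ ≈ 151.5650 mm.
Magnification m = dᵢ/dₒ = 151.5650/871 ≈ 0.17401.

0.1740×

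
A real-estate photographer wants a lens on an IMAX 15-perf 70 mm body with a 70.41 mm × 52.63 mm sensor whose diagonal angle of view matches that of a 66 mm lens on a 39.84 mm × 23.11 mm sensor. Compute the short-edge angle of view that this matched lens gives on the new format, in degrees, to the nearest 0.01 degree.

Sensor diagonal = √(39.84² + 23.11²) = √2121.2977 ≈ 46.0575 mm.
Sensor diagonal = √(70.41² + 52.63²) = √7727.4850 ≈ 87.9061 mm.
Equal diagonal AOV ⇒ f₂ = f₁ · 87.9061/46.0575 = 66 × 1.90861 ≈ 125.9686 mm.
Short-edge AOV on the new format = 2·arctan(52.63 / (2 × 125.9686)) = 2·arctan(0.20890) ≈ 23.5989°.

23.60°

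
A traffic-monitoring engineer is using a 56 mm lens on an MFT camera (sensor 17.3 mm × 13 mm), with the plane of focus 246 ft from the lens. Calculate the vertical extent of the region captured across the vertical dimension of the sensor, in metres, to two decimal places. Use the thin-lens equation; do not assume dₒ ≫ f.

dₒ: 246 ft × 304.8 mm/ft = 74980.80 mm.
Similar triangles through the lens centre give W/dₒ = h/dᵢ; with 1/f = 1/dₒ + 1/dᵢ this gives W = h·(dₒ − f)/f.
W = 13 mm × (74980.8 − 56) / 56 = 13 × 1337.9428 ≈ 17393.257 mm = 17.3933 m.

17.39 m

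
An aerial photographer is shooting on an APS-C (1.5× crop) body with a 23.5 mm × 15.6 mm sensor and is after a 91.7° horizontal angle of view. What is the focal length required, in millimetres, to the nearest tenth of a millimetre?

11.4 mm

From α = 2·arctan(w/2f) we get f = w / (2·tan(α/2)).
With w = 23.5 mm and α/2 = 45.85°, tan(α/2) ≈ 1.03012, so f ≈ 23.5 / 2.06024 ≈ 11.4064 mm.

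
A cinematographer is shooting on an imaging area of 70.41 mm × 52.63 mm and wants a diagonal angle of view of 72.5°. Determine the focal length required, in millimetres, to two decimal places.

Sensor diagonal = √(70.41² + 52.63²) = √7727.4850 ≈ 87.9061 mm.
From α = 2·arctan(d/2f) we get f = d / (2·tan(α/2)).
With d = 87.9061 mm and α/2 = 36.25°, tan(α/2) ≈ 0.73323, so f ≈ 87.9061 / 1.46646 ≈ 59.9444 mm.

59.94 mm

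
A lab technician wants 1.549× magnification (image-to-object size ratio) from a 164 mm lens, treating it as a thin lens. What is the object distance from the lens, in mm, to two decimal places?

269.87 mm

With m = dᵢ/dₒ and 1/f = 1/dₒ + 1/dᵢ, substituting dᵢ = m·dₒ gives 1/f = (1 + 1/m)/dₒ, hence dₒ = f·(1 + 1/m).
dₒ = 164 × (1 + 1/1.549) = 164 × 1.64558 ≈ 269.875 mm.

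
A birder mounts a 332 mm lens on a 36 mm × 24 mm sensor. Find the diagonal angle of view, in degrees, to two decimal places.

7.46°

Sensor diagonal = √(36² + 24²) = √1872.0000 ≈ 43.2666 mm.
Angle of view α = 2·arctan(d/2f) with d = 43.2666 mm and f = 332 mm.
d/2f = 0.06516; arctan(0.06516) ≈ 3.7282°, so α ≈ 7.4563°.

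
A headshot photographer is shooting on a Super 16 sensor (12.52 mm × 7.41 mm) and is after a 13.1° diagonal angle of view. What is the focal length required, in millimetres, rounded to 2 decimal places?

Sensor diagonal = √(12.52² + 7.41²) = √211.6585 ≈ 14.5485 mm.
From α = 2·arctan(d/2f) we get f = d / (2·tan(α/2)).
With d = 14.5485 mm and α/2 = 6.55°, tan(α/2) ≈ 0.11482, so f ≈ 14.5485 / 0.22964 ≈ 63.3536 mm.

63.35 mm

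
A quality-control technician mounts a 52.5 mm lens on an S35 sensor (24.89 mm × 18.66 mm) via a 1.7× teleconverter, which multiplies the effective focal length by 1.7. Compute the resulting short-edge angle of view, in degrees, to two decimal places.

Effective focal length f = 52.5 × 1.7 = 89.25 mm.
α = 2·arctan(18.66 / (2 × 89.25)) = 2·arctan(0.10454) ≈ 11.9358°.

11.94°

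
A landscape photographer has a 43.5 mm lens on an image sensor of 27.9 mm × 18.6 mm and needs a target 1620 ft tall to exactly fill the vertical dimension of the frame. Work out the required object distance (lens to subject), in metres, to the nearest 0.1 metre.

W: 1620 ft × 304.8 mm/ft = 493775.98 mm.
Magnification m = h/W = dᵢ/dₒ; combined with 1/f = 1/dₒ + 1/dᵢ this gives dₒ = f·(1 + W/h).
dₒ = 43.5 mm × (1 + 493776/18.6) = 43.5 × 26548.0959 ≈ 1154842.173 mm = 1154.84 m.

1154.8 m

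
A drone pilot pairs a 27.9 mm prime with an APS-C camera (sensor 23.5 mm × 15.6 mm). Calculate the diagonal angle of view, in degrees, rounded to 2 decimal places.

Sensor diagonal = √(23.5² + 15.6²) = √795.6100 ≈ 28.2066 mm.
Angle of view α = 2·arctan(d/2f) with d = 28.2066 mm and f = 27.9 mm.
d/2f = 0.50549; arctan(0.50549) ≈ 26.8163°, so α ≈ 53.6326°.

53.63°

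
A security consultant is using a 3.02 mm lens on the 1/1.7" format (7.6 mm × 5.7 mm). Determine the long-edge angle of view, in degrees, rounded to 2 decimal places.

Angle of view α = 2·arctan(w/2f) with w = 7.6 mm and f = 3.02 mm.
w/2f = 1.25828; arctan(1.25828) ≈ 51.5245°, so α ≈ 103.0491°.

103.05°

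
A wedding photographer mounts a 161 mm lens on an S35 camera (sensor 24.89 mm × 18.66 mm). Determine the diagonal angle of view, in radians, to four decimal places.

0.1926 rad

Sensor diagonal = √(24.89² + 18.66²) = √967.7077 ≈ 31.1080 mm.
Angle of view α = 2·arctan(d/2f) with d = 31.1080 mm and f = 161 mm.
d/2f = 0.09661; arctan(0.09661) ≈ 0.0963 rad, so α ≈ 0.1926 rad.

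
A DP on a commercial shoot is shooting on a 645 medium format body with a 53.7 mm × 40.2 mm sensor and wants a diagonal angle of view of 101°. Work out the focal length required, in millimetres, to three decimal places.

27.648 mm

Sensor diagonal = √(53.7² + 40.2²) = √4499.7300 ≈ 67.0800 mm.
From α = 2·arctan(d/2f) we get f = d / (2·tan(α/2)).
With d = 67.0800 mm and α/2 = 50.5°, tan(α/2) ≈ 1.21310, so f ≈ 67.0800 / 2.42619 ≈ 27.6483 mm.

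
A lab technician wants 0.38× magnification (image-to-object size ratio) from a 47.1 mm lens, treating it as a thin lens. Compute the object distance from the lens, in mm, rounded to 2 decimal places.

With m = dᵢ/dₒ and 1/f = 1/dₒ + 1/dᵢ, substituting dᵢ = m·dₒ gives 1/f = (1 + 1/m)/dₒ, hence dₒ = f·(1 + 1/m).
dₒ = 47.1 × (1 + 1/0.38) = 47.1 × 3.63158 ≈ 171.047 mm.

171.05 mm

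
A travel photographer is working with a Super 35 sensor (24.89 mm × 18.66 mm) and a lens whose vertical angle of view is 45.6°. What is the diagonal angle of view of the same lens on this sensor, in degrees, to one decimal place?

From the vertical AOV: f = 18.66 / (2·tan(22.8°)) = 18.66 / 0.84072 ≈ 22.1952 mm.
Sensor diagonal = √(24.89² + 18.66²) = √967.7077 ≈ 31.1080 mm.
Diagonal AOV = 2·arctan(31.1080 / (2 × 22.1952)) = 2·arctan(0.70078) ≈ 70.0442°.

70.0°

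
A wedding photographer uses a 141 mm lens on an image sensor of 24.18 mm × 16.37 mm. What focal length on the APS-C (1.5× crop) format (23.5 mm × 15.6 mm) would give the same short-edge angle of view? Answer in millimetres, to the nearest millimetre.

Equal angle of view means equal height/f ratio, so f₂ = f₁ · (height₂/height₁) = 141 × 15.6/16.37.
f₂ = 141 × 0.95296 ≈ 134.368 mm.

134 mm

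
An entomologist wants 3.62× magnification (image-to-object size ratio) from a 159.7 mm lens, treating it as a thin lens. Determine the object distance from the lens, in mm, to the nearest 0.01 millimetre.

203.82 mm

With m = dᵢ/dₒ and 1/f = 1/dₒ + 1/dᵢ, substituting dᵢ = m·dₒ gives 1/f = (1 + 1/m)/dₒ, hence dₒ = f·(1 + 1/m).
dₒ = 159.7 × (1 + 1/3.62) = 159.7 × 1.27624 ≈ 203.816 mm.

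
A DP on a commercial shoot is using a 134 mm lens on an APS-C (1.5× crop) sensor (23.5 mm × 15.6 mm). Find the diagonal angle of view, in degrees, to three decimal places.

Sensor diagonal = √(23.5² + 15.6²) = √795.6100 ≈ 28.2066 mm.
Angle of view α = 2·arctan(d/2f) with d = 28.2066 mm and f = 134 mm.
d/2f = 0.10525; arctan(0.10525) ≈ 6.0082°, so α ≈ 12.0163°.

12.016°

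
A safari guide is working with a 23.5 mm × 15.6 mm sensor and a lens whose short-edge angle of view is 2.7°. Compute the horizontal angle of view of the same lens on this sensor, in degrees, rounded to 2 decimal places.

From the short-edge AOV: f = 15.6 / (2·tan(1.35°)) = 15.6 / 0.04713 ≈ 330.9810 mm.
Horizontal AOV = 2·arctan(23.5 / (2 × 330.9810)) = 2·arctan(0.03550) ≈ 4.0664°.

4.07°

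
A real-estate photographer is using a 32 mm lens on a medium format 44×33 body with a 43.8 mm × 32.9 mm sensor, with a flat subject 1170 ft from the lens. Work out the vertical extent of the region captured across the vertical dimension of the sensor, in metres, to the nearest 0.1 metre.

366.6 m

dₒ: 1170 ft × 304.8 mm/ft = 356615.99 mm.
Similar triangles through the lens centre give W/dₒ = h/dᵢ; with 1/f = 1/dₒ + 1/dᵢ this gives W = h·(dₒ − f)/f.
W = 32.9 mm × (356616 − 32) / 32 = 32.9 × 11143.2496 ≈ 366612.913 mm = 366.613 m.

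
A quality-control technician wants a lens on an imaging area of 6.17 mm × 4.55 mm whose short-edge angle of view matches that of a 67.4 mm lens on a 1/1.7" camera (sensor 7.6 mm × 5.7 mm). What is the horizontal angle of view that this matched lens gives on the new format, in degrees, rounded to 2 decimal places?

Equal short-edge AOV ⇒ f₂ = f₁ · 4.55/5.7 = 67.4 × 0.79825 ≈ 53.8018 mm.
Horizontal AOV on the new format = 2·arctan(6.17 / (2 × 53.8018)) = 2·arctan(0.05734) ≈ 6.5635°.

6.56°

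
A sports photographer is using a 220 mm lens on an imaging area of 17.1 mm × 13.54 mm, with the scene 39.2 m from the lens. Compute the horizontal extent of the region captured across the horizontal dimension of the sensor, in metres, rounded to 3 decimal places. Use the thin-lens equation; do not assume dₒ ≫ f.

3.030 m

dₒ: 39.2 m = 39200 mm.
Similar triangles through the lens centre give W/dₒ = w/dᵢ; with 1/f = 1/dₒ + 1/dᵢ this gives W = w·(dₒ − f)/f.
W = 17.1 mm × (39200 − 220) / 220 = 17.1 × 177.1818 ≈ 3029.809 mm = 3.02981 m.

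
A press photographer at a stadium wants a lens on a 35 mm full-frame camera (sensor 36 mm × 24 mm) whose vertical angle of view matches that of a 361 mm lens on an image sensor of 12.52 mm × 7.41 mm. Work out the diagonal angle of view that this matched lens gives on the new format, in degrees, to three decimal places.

2.120°

Equal vertical AOV ⇒ f₂ = f₁ · 24/7.41 = 361 × 3.23887 ≈ 1169.2308 mm.
Sensor diagonal = √(36² + 24²) = √1872.0000 ≈ 43.2666 mm.
Diagonal AOV on the new format = 2·arctan(43.2666 / (2 × 1169.2308)) = 2·arctan(0.01850) ≈ 2.1200°.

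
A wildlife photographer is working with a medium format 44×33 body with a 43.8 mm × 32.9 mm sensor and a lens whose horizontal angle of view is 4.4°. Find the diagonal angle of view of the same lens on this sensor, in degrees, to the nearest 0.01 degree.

5.50°

From the horizontal AOV: f = 43.8 / (2·tan(2.2°)) = 43.8 / 0.07683 ≈ 570.0731 mm.
Sensor diagonal = √(43.8² + 32.9²) = √3000.8500 ≈ 54.7800 mm.
Diagonal AOV = 2·arctan(54.7800 / (2 × 570.0731)) = 2·arctan(0.04805) ≈ 5.5015°.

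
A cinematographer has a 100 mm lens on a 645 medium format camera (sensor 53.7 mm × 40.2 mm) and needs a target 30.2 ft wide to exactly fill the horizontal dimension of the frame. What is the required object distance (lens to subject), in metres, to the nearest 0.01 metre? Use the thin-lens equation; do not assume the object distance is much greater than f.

W: 30.2 ft × 304.8 mm/ft = 9204.96 mm.
Magnification m = w/W = dᵢ/dₒ; combined with 1/f = 1/dₒ + 1/dᵢ this gives dₒ = f·(1 + W/w).
dₒ = 100 mm × (1 + 9204.96/53.7) = 100 × 172.4145 ≈ 17241.452 mm = 17.2415 m.

17.24 m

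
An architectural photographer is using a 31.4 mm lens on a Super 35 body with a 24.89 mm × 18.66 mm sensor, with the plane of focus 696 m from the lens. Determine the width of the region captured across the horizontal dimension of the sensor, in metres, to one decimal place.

551.7 m

dₒ: 696 m = 696000 mm.
Similar triangles through the lens centre give W/dₒ = w/dᵢ; with 1/f = 1/dₒ + 1/dᵢ this gives W = w·(dₒ − f)/f.
W = 24.89 mm × (696000 − 31.4) / 31.4 = 24.89 × 22164.6051 ≈ 551677.021 mm = 551.677 m.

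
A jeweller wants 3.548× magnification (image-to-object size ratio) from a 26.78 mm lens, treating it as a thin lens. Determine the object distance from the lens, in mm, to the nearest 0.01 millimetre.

With m = dᵢ/dₒ and 1/f = 1/dₒ + 1/dᵢ, substituting dᵢ = m·dₒ gives 1/f = (1 + 1/m)/dₒ, hence dₒ = f·(1 + 1/m).
dₒ = 26.78 × (1 + 1/3.548) = 26.78 × 1.28185 ≈ 34.328 mm.

34.33 mm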